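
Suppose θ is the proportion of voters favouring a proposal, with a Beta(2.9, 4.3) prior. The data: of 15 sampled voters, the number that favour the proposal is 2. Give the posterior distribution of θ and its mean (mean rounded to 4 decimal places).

Observing 2 successes and 13 failures updates Beta(2.9, 4.3) by adding the success and failure counts to the two shape parameters: α = 2.9+2 = 4.9, β = 4.3+13 = 17.3.
E[θ | data] = 4.9/(4.9+17.3) = 0.2207.

Posterior: Beta(4.9, 17.3); mean ≈ 0.2207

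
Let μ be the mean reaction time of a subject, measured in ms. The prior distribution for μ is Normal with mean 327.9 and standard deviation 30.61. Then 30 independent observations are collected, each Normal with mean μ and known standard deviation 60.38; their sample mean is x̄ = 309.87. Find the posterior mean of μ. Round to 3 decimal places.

With known σ, the Normal prior is conjugate. Weight on the data is w = (n/σ²)/(n/σ² + 1/τ₀²) = 0.00822877/(0.00822877+0.00106727) = 0.88519.
Posterior mean = w·x̄ + (1−w)·μ₀ = 0.88519·309.87 + 0.11481·327.9 = 311.940.

Posterior mean ≈ 311.940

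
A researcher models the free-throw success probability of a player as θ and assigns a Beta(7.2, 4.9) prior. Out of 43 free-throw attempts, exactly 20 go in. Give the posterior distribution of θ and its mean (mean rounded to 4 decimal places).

Posterior: Beta(27.2, 27.9); mean ≈ 0.4936

Observing 20 successes and 23 failures updates Beta(7.2, 4.9) by adding the success and failure counts to the two shape parameters: α = 7.2+20 = 27.2, β = 4.9+23 = 27.9.
E[θ | data] = 27.2/(27.2+27.9) = 0.4936.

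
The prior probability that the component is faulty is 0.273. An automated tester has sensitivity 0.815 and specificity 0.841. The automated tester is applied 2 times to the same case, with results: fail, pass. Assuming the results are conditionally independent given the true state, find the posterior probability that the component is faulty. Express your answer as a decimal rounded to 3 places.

Let H be the event that the component is faulty; start with P(H) = 0.273. P('fail'|H) = 0.815, P('fail'|¬H) = 0.159.
Update on result 1 ('fail'): P(H) ← 0.815·0.2730 / (0.815·0.2730 + 0.159·0.7270) = 0.22249/0.33809 = 0.6581.
Update on result 2 ('pass'): P(H) ← 0.185·0.6581 / (0.185·0.6581 + 0.841·0.3419) = 0.12175/0.40929 = 0.2975.

Posterior P(H) ≈ 0.297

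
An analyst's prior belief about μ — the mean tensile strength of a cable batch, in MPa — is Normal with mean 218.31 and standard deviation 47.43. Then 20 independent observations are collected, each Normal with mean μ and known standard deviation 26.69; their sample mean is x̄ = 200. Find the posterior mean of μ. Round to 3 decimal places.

Posterior mean ≈ 200.285

Prior precision 1/τ₀² = 1/47.43² = 0.00044452; data precision n/σ² = 20/26.69² = 0.0280758.
Posterior precision = 0.00044452 + 0.0280758 = 0.0285204.
Posterior mean = (0.00044452·218.31 + 0.0280758·200) / 0.0285204 = 200.285.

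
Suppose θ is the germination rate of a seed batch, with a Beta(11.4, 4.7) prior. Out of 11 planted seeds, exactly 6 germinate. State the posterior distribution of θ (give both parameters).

Observing 6 successes and 5 failures updates Beta(11.4, 4.7) by adding the success and failure counts to the two shape parameters: α = 11.4+6 = 17.4, β = 4.7+5 = 9.7.

Posterior: Beta(17.4, 9.7)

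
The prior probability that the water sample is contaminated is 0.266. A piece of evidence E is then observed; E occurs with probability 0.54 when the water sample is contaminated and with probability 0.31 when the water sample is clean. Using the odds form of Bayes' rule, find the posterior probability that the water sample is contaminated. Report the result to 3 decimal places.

Posterior probability ≈ 0.387

Prior odds = 0.266/(1−0.266) = 0.36240.
Likelihood ratio for E = 0.54/0.31 = 1.7419.
Posterior odds = prior odds × LR = 0.63127.
Posterior probability = odds/(1+odds) = 0.63127/1.6313 = 0.387.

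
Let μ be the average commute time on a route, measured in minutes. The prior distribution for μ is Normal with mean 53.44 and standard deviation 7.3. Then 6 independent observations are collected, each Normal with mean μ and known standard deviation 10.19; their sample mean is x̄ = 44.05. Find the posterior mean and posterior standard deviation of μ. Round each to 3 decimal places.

With known σ, the Normal prior is conjugate. Weight on the data is w = (n/σ²)/(n/σ² + 1/τ₀²) = 0.0577834/(0.0577834+0.0187652) = 0.75486.
Posterior mean = w·x̄ + (1−w)·μ₀ = 0.75486·44.05 + 0.24514·53.44 = 46.352. Posterior variance = 1/(0.0577834+0.0187652) = 13.0636, so SD = 3.614.

Posterior mean ≈ 46.352; posterior SD ≈ 3.614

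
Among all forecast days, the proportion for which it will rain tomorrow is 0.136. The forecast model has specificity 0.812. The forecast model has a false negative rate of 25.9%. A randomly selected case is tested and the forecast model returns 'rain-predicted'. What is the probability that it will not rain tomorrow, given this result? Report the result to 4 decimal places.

P(¬H | E) ≈ 0.6171

Write H for 'it will rain tomorrow'. Prior odds H:¬H = 0.136/0.864 = 0.15741. For the 'rain-predicted' outcome, the likelihood ratio is 0.741/0.188 = 3.9415.
Posterior odds = 0.15741 × 3.9415 = 0.62042, so P(H|E) = 0.62042/(1+0.62042) = 0.3829. Then P(¬H|E) = 1 − 0.3829 = 0.6171.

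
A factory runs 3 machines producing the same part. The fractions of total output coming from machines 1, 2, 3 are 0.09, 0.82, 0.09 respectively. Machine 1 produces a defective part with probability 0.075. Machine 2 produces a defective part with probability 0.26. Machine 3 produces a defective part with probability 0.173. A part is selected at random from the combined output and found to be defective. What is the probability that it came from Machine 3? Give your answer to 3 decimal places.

Posterior probability ≈ 0.066

Tabulate prior·likelihood by source: [1] prior 0.09, lik 0.075, product 0.006750; [2] prior 0.82, lik 0.26, product 0.2132; [3] prior 0.09, lik 0.173, product 0.01557.
Normalizing constant = 0.23552; the posterior for Machine 3 is its product over the sum, 0.01557/0.23552 = 0.066.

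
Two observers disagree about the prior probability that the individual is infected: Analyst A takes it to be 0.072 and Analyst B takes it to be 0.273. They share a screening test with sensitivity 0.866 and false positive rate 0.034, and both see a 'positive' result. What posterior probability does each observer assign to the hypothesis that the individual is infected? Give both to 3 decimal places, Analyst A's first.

Analyst A: 0.664; Analyst B: 0.905

The likelihood ratio for a 'positive' result is 0.866/0.034 = 25.471.
Analyst A: prior odds 0.072/0.928 = 0.077586; posterior odds 1.9762; posterior probability 0.664.
Analyst B: prior odds 0.273/0.727 = 0.37552; posterior odds 9.5646; posterior probability 0.905.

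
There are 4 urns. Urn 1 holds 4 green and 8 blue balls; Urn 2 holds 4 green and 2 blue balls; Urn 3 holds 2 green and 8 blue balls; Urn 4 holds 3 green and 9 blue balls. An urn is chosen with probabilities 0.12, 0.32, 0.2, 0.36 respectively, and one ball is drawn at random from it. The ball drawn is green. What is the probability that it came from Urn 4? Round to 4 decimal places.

Posterior probability ≈ 0.2348

Tabulate prior·likelihood by source: [1] prior 0.12, lik 0.3333, product 0.04000; [2] prior 0.32, lik 0.6667, product 0.2133; [3] prior 0.2, lik 0.2, product 0.04000; [4] prior 0.36, lik 0.25, product 0.09000.
Normalizing constant = 0.38333; the posterior for Urn 4 is its product over the sum, 0.09000/0.38333 = 0.2348.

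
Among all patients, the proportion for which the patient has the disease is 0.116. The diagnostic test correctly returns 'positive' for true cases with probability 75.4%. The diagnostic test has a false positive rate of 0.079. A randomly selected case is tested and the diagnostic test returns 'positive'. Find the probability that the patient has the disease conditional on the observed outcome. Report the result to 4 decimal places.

Write H for 'the patient has the disease'. Prior odds H:¬H = 0.116/0.884 = 0.13122. For the 'positive' outcome, the likelihood ratio is 0.754/0.079 = 9.5443.
Posterior odds = 0.13122 × 9.5443 = 1.2524, so P(H|E) = 1.2524/(1+1.2524) = 0.5560.

P(H | E) ≈ 0.5560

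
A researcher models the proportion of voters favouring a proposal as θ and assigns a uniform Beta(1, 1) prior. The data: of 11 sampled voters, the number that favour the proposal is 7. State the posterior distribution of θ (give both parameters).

Posterior: Beta(8, 5)

The binomial likelihood is conjugate to the Beta prior: with 7 successes and 4 failures, the posterior is Beta(1+7, 1+4) = Beta(8, 5).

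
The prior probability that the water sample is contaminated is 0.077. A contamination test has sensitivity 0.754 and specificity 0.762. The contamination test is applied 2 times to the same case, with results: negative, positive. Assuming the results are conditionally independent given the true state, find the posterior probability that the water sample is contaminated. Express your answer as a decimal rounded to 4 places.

Posterior P(H) ≈ 0.0786

With H the event that the water sample is contaminated, the joint likelihood of the observed sequence is P(data|H) = 0.246·0.754 = 0.18548 and P(data|¬H) = 0.762·0.238 = 0.18136.
Bayes: P(H|data) = 0.077·0.18548 / (0.077·0.18548 + 0.923·0.18136) = 0.014282/0.18167 = 0.0786.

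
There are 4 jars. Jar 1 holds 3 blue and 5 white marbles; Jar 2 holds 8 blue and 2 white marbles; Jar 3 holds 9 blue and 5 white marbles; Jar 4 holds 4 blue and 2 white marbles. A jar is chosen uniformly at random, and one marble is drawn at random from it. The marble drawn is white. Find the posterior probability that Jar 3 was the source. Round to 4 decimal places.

Tabulate prior·likelihood by source: [1] prior 0.25, lik 0.625, product 0.1562; [2] prior 0.25, lik 0.2, product 0.05000; [3] prior 0.25, lik 0.3571, product 0.08929; [4] prior 0.25, lik 0.3333, product 0.08333.
Normalizing constant = 0.37887; the posterior for Jar 3 is its product over the sum, 0.08929/0.37887 = 0.2357.

Posterior probability ≈ 0.2357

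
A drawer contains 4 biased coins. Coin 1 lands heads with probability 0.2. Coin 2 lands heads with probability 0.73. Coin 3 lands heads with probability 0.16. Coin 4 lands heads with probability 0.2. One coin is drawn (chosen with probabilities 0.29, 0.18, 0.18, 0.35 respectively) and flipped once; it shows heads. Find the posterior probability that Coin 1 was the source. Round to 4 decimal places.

Tabulate prior·likelihood by source: [1] prior 0.29, lik 0.2, product 0.05800; [2] prior 0.18, lik 0.73, product 0.1314; [3] prior 0.18, lik 0.16, product 0.02880; [4] prior 0.35, lik 0.2, product 0.07000.
Normalizing constant = 0.28820; the posterior for Coin 1 is its product over the sum, 0.05800/0.28820 = 0.2012.

Posterior probability ≈ 0.2012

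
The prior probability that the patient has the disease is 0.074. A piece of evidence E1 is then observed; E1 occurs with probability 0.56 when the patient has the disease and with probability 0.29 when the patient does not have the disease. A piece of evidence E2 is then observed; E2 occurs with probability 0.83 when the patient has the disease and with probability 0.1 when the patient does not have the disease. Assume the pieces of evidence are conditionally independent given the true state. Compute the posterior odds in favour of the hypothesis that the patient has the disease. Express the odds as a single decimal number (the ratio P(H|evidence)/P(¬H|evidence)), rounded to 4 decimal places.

Prior odds = 0.074/(1−0.074) = 0.079914. In log-odds, ln(0.079914) = -2.5268.
Add log likelihood ratios: ln(1.9310) + ln(8.3000) = 2.7743.
Posterior log-odds = 0.24750, so posterior odds = exp(0.24750) = 1.2808.

Posterior odds ≈ 1.2808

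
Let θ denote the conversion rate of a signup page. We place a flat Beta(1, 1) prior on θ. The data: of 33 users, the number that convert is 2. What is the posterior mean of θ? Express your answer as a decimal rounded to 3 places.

Observing 2 successes and 31 failures updates Beta(1, 1) by adding the success and failure counts to the two shape parameters: α = 1+2 = 3, β = 1+31 = 32.
E[θ | data] = 3/(3+32) = 0.086.

Posterior mean ≈ 0.086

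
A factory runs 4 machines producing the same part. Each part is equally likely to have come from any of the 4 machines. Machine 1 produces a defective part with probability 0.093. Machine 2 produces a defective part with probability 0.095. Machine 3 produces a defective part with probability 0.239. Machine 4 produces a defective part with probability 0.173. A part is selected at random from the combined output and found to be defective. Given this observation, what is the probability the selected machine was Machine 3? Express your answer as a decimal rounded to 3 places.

P(defective|M1) = 0.093; P(defective|M2) = 0.095; P(defective|M3) = 0.239; P(defective|M4) = 0.173.
Prior × likelihood for each source: 0.25·0.093=0.02325, 0.25·0.095=0.02375, 0.25·0.239=0.05975, 0.25·0.173=0.04325. Summing gives P(defective) = 0.15000.
P(Machine 3 | defective) = 0.05975 / 0.15000 = 0.398.

Posterior probability ≈ 0.398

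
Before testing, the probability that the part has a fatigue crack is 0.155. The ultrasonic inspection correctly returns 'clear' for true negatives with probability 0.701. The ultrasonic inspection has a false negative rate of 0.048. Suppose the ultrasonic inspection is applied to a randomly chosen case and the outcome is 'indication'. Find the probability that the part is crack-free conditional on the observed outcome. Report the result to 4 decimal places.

Let H be the event that the part has a fatigue crack. P(H) = 0.155, so P(¬H) = 0.845. With E the 'indication' result, P(E|H) = 0.952 and P(E|¬H) = 0.299.
P(E) = 0.952·0.155 + 0.299·0.845 = 0.14756 + 0.25265 = 0.40021.
By Bayes' theorem, P(H|E) = 0.14756 / 0.40021 = 0.3687. Hence P(¬H|E) = 1 − 0.3687 = 0.6313.

P(¬H | E) ≈ 0.6313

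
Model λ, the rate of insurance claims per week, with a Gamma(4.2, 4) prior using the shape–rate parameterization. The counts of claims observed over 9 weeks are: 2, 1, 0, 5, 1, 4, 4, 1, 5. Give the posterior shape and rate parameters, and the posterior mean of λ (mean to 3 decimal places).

Posterior: Gamma(shape=27.2, rate=13); mean ≈ 2.092

Total count ∑xᵢ = 23 over n = 9 weeks.
Gamma is conjugate to the Poisson likelihood: posterior is Gamma(shape = 4.2+23 = 27.2, rate = 4+9 = 13).
Posterior mean = shape/rate = 27.2/13 = 2.092.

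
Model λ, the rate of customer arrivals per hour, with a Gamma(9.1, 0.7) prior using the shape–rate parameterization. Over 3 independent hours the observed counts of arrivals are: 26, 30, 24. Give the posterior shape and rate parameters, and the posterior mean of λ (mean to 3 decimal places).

Posterior: Gamma(shape=89.1, rate=3.7); mean ≈ 24.081

Total count ∑xᵢ = 80 over n = 3 hours.
Gamma is conjugate to the Poisson likelihood: posterior is Gamma(shape = 9.1+80 = 89.1, rate = 0.7+3 = 3.7).
Posterior mean = shape/rate = 89.1/3.7 = 24.081.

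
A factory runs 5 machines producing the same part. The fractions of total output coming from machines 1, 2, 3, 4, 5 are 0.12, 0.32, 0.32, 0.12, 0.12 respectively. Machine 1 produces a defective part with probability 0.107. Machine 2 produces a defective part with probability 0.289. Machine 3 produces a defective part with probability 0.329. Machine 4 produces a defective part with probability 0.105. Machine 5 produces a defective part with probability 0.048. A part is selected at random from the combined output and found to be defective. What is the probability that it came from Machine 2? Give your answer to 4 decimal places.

Tabulate prior·likelihood by source: [1] prior 0.12, lik 0.107, product 0.01284; [2] prior 0.32, lik 0.289, product 0.09248; [3] prior 0.32, lik 0.329, product 0.1053; [4] prior 0.12, lik 0.105, product 0.01260; [5] prior 0.12, lik 0.048, product 0.005760.
Normalizing constant = 0.22896; the posterior for Machine 2 is its product over the sum, 0.09248/0.22896 = 0.4039.

Posterior probability ≈ 0.4039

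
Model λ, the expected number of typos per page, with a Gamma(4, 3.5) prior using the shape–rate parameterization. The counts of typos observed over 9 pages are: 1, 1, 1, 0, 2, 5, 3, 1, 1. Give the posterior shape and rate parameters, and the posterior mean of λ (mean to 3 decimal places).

Posterior: Gamma(shape=19, rate=12.5); mean ≈ 1.520

Total count ∑xᵢ = 15 over n = 9 pages.
Gamma is conjugate to the Poisson likelihood: posterior is Gamma(shape = 4+15 = 19, rate = 3.5+9 = 12.5).
Posterior mean = shape/rate = 19/12.5 = 1.520.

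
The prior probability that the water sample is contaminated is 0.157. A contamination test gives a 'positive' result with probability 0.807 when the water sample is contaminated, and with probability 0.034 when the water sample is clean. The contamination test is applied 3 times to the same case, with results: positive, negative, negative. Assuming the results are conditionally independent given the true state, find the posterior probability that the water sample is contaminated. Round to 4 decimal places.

Let H be the event that the water sample is contaminated; start with P(H) = 0.157. P('positive'|H) = 0.807, P('positive'|¬H) = 0.034.
Update on result 1 ('positive'): P(H) ← 0.807·0.1570 / (0.807·0.1570 + 0.034·0.8430) = 0.12670/0.15536 = 0.8155.
Update on result 2 ('negative'): P(H) ← 0.193·0.8155 / (0.193·0.8155 + 0.966·0.1845) = 0.15739/0.33561 = 0.4690.
Update on result 3 ('negative'): P(H) ← 0.193·0.4690 / (0.193·0.4690 + 0.966·0.5310) = 0.090514/0.60348 = 0.1500.

Posterior P(H) ≈ 0.1500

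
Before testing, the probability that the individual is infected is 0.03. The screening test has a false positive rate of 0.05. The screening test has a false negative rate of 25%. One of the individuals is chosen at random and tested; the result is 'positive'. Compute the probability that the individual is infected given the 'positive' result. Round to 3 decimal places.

P(H | E) ≈ 0.317

Write H for 'the individual is infected'. Prior odds H:¬H = 0.03/0.97 = 0.030928. For the 'positive' outcome, the likelihood ratio is 0.75/0.05 = 15.000.
Posterior odds = 0.030928 × 15.000 = 0.46392, so P(H|E) = 0.46392/(1+0.46392) = 0.317.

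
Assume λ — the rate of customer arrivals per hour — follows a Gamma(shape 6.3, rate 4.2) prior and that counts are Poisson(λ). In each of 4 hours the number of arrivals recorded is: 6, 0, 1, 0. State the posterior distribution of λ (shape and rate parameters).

Total count ∑xᵢ = 7 over n = 4 hours.
Gamma is conjugate to the Poisson likelihood: posterior is Gamma(shape = 6.3+7 = 13.3, rate = 4.2+4 = 8.2).

Posterior: Gamma(shape=13.3, rate=8.2)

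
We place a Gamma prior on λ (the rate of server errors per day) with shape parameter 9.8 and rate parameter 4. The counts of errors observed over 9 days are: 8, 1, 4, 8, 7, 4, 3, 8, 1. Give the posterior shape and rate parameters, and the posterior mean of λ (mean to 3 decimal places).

The Poisson likelihood adds the total count to the shape and the number of exposure periods to the rate. Here ∑xᵢ = 44 and n = 9, so shape 9.8→53.8 and rate 4→13.
E[λ | data] = 53.8/13 = 4.138.

Posterior: Gamma(shape=53.8, rate=13); mean ≈ 4.138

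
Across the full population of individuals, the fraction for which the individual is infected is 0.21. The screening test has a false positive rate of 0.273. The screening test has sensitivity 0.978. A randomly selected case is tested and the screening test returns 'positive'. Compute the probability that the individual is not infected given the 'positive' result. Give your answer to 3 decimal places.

Write H for 'the individual is infected'. Prior odds H:¬H = 0.21/0.79 = 0.26582. For the 'positive' outcome, the likelihood ratio is 0.978/0.273 = 3.5824.
Posterior odds = 0.26582 × 3.5824 = 0.95229, so P(H|E) = 0.95229/(1+0.95229) = 0.488. Then P(¬H|E) = 1 − 0.488 = 0.512.

P(¬H | E) ≈ 0.512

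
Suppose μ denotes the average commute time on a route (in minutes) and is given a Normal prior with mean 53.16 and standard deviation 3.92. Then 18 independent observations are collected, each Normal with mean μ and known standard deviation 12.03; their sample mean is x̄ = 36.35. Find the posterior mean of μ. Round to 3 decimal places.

Prior precision 1/τ₀² = 1/3.92² = 0.0650771; data precision n/σ² = 18/12.03² = 0.124377.
Posterior precision = 0.0650771 + 0.124377 = 0.189454.
Posterior mean = (0.0650771·53.16 + 0.124377·36.35) / 0.189454 = 42.124.

Posterior mean ≈ 42.124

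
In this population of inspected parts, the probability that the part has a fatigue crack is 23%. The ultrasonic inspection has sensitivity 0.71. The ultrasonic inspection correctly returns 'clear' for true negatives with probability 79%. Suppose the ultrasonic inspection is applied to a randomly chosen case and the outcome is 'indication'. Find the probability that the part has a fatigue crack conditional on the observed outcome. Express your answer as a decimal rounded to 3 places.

Write H for 'the part has a fatigue crack'. Prior odds H:¬H = 0.23/0.77 = 0.29870. For the 'indication' outcome, the likelihood ratio is 0.71/0.21 = 3.3810.
Posterior odds = 0.29870 × 3.3810 = 1.0099, so P(H|E) = 1.0099/(1+1.0099) = 0.502.

P(H | E) ≈ 0.502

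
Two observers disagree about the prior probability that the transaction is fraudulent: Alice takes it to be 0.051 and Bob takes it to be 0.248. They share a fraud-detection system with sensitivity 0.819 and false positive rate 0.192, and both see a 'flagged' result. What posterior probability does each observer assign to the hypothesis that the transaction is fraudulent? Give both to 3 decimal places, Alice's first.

P('+'|H) = 0.819, P('+'|¬H) = 0.192.
Alice: numerator 0.819·0.051 = 0.041769; evidence = 0.041769+0.192·0.949 = 0.22398; posterior = 0.186.
Bob: numerator 0.819·0.248 = 0.20311; evidence = 0.20311+0.192·0.752 = 0.34750; posterior = 0.585.

Alice: 0.186; Bob: 0.585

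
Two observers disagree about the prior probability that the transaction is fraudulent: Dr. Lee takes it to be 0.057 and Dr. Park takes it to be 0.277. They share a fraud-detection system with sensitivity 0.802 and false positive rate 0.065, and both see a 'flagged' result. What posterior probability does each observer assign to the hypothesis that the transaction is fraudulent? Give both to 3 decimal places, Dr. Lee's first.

P('+'|H) = 0.802, P('+'|¬H) = 0.065.
Dr. Lee: numerator 0.802·0.057 = 0.045714; evidence = 0.045714+0.065·0.943 = 0.10701; posterior = 0.427.
Dr. Park: numerator 0.802·0.277 = 0.22215; evidence = 0.22215+0.065·0.723 = 0.26915; posterior = 0.825.

Dr. Lee: 0.427; Dr. Park: 0.825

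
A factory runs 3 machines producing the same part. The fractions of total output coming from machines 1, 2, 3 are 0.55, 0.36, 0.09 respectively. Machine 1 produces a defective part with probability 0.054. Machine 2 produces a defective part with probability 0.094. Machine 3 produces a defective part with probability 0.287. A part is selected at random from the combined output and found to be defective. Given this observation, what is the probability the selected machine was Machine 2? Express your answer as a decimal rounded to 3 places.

P(defective|M1) = 0.054; P(defective|M2) = 0.094; P(defective|M3) = 0.287.
Prior × likelihood for each source: 0.55·0.054=0.02970, 0.36·0.094=0.03384, 0.09·0.287=0.02583. Summing gives P(defective) = 0.089370.
P(Machine 2 | defective) = 0.03384 / 0.089370 = 0.379.

Posterior probability ≈ 0.379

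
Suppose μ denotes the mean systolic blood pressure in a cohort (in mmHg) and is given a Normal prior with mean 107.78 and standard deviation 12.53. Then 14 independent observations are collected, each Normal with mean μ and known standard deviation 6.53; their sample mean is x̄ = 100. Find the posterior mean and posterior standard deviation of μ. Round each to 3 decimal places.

Prior precision 1/τ₀² = 1/12.53² = 0.00636939; data precision n/σ² = 14/6.53² = 0.328323.
Posterior precision = 0.00636939 + 0.328323 = 0.334693, giving posterior SD = 1/√0.334693 = 1.729.
Posterior mean = (0.00636939·107.78 + 0.328323·100) / 0.334693 = 100.148.

Posterior mean ≈ 100.148; posterior SD ≈ 1.729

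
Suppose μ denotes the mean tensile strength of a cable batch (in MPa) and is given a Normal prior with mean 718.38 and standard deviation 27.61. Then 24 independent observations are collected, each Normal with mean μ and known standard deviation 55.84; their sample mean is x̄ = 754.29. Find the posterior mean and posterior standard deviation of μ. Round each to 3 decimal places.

With known σ, the Normal prior is conjugate. Weight on the data is w = (n/σ²)/(n/σ² + 1/τ₀²) = 0.00769698/(0.00769698+0.00131180) = 0.85439.
Posterior mean = w·x̄ + (1−w)·μ₀ = 0.85439·754.29 + 0.14561·718.38 = 749.061. Posterior variance = 1/(0.00769698+0.00131180) = 111.003, so SD = 10.536.

Posterior mean ≈ 749.061; posterior SD ≈ 10.536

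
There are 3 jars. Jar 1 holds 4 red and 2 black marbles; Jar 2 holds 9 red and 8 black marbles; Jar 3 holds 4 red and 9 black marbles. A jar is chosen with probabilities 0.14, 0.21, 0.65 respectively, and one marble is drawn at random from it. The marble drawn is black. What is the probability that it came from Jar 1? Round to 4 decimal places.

Posterior probability ≈ 0.0784

P(black|Jar 1) = 0.3333; P(black|Jar 2) = 0.4706; P(black|Jar 3) = 0.6923.
Prior × likelihood for each source: 0.14·0.3333=0.04667, 0.21·0.4706=0.09882, 0.65·0.6923=0.4500. Summing gives P(black) = 0.59549.
P(Jar 1 | black) = 0.04667 / 0.59549 = 0.0784.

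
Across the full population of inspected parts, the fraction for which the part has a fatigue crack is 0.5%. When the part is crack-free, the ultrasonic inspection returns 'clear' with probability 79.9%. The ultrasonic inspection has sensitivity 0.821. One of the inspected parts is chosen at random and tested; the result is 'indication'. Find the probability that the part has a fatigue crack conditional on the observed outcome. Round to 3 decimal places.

Let H be the event that the part has a fatigue crack. P(H) = 0.005, so P(¬H) = 0.995. With E the 'indication' result, P(E|H) = 0.821 and P(E|¬H) = 0.201.
P(E) = 0.821·0.005 + 0.201·0.995 = 0.0041050 + 0.20000 = 0.20410.
By Bayes' theorem, P(H|E) = 0.0041050 / 0.20410 = 0.020.

P(H | E) ≈ 0.020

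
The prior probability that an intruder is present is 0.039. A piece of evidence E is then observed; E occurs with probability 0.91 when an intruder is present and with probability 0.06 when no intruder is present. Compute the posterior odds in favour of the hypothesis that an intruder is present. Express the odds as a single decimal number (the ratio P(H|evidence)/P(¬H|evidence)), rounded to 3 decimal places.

Prior odds = 0.039/(1−0.039) = 0.040583. In log-odds, ln(0.040583) = -3.2044.
Add log likelihood ratio: ln(15.167) = 2.7191.
Posterior log-odds = -0.48531, so posterior odds = exp(-0.48531) = 0.61550.

Posterior odds ≈ 0.616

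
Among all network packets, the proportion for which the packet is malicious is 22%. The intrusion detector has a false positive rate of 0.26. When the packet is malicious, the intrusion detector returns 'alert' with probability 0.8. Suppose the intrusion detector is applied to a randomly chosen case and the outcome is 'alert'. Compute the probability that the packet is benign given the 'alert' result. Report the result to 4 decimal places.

Let H be the event that the packet is malicious. P(H) = 0.22, so P(¬H) = 0.78. With E the 'alert' result, P(E|H) = 0.8 and P(E|¬H) = 0.26.
P(E) = 0.8·0.22 + 0.26·0.78 = 0.17600 + 0.20280 = 0.37880.
By Bayes' theorem, P(H|E) = 0.17600 / 0.37880 = 0.4646. Hence P(¬H|E) = 1 − 0.4646 = 0.5354.

P(¬H | E) ≈ 0.5354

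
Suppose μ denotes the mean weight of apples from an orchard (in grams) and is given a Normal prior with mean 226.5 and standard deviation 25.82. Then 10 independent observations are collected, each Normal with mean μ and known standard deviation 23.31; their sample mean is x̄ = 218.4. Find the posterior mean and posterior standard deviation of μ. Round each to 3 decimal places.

Posterior mean ≈ 219.010; posterior SD ≈ 7.088

With known σ, the Normal prior is conjugate. Weight on the data is w = (n/σ²)/(n/σ² + 1/τ₀²) = 0.0184041/(0.0184041+0.00149999) = 0.92464.
Posterior mean = w·x̄ + (1−w)·μ₀ = 0.92464·218.4 + 0.075361·226.5 = 219.010. Posterior variance = 1/(0.0184041+0.00149999) = 50.2408, so SD = 7.088.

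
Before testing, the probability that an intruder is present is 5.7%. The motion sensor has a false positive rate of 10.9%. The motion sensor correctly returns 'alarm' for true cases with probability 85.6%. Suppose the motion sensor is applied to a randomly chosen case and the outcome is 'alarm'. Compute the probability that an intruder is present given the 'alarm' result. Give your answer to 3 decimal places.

P(H | E) ≈ 0.322

Let H be the event that an intruder is present. P(H) = 0.057, so P(¬H) = 0.943. With E the 'alarm' result, P(E|H) = 0.856 and P(E|¬H) = 0.109.
P(E) = 0.856·0.057 + 0.109·0.943 = 0.048792 + 0.10279 = 0.15158.
By Bayes' theorem, P(H|E) = 0.048792 / 0.15158 = 0.322.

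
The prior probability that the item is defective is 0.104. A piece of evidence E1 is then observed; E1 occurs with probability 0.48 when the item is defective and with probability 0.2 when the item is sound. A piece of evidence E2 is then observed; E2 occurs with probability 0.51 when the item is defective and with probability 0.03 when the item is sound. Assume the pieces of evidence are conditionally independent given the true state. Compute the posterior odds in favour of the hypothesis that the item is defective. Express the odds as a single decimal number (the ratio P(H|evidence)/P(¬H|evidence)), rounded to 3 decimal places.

Prior odds = 0.104/(1−0.104) = 0.11607.
Likelihood ratio for E1 = 0.48/0.2 = 2.4000.
Likelihood ratio for E2 = 0.51/0.03 = 17.000.
Posterior odds = prior odds × LR₁ × LR₂ = 4.7357.

Posterior odds ≈ 4.736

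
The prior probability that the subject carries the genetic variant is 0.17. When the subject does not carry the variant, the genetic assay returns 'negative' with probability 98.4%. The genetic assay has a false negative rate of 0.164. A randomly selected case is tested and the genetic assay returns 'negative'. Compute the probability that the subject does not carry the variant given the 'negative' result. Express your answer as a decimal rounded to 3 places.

P(¬H | E) ≈ 0.967

Write H for 'the subject carries the genetic variant'. Prior odds H:¬H = 0.17/0.83 = 0.20482. For the 'negative' outcome, the likelihood ratio is 0.164/0.984 = 0.16667.
Posterior odds = 0.20482 × 0.16667 = 0.034137, so P(H|E) = 0.034137/(1+0.034137) = 0.033. Then P(¬H|E) = 1 − 0.033 = 0.967.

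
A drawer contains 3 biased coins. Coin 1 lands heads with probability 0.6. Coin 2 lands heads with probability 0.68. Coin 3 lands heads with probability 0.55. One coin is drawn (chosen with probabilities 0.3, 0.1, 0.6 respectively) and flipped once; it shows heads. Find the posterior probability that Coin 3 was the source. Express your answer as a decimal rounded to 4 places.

Posterior probability ≈ 0.5709

Tabulate prior·likelihood by source: [1] prior 0.3, lik 0.6, product 0.1800; [2] prior 0.1, lik 0.68, product 0.06800; [3] prior 0.6, lik 0.55, product 0.3300.
Normalizing constant = 0.57800; the posterior for Coin 3 is its product over the sum, 0.3300/0.57800 = 0.5709.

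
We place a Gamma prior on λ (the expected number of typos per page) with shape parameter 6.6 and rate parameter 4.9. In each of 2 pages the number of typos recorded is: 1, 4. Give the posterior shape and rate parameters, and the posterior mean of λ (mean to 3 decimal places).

Posterior: Gamma(shape=11.6, rate=6.9); mean ≈ 1.681

Total count ∑xᵢ = 5 over n = 2 pages.
Gamma is conjugate to the Poisson likelihood: posterior is Gamma(shape = 6.6+5 = 11.6, rate = 4.9+2 = 6.9).
Posterior mean = shape/rate = 11.6/6.9 = 1.681.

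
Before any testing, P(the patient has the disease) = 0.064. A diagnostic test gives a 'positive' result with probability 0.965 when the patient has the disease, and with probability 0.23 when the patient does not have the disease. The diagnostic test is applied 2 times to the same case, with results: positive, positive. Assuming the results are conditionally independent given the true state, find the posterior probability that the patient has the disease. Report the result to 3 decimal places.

Posterior P(H) ≈ 0.546

Let H be the event that the patient has the disease; start with P(H) = 0.064. P('positive'|H) = 0.965, P('positive'|¬H) = 0.23.
Update on result 1 ('positive'): P(H) ← 0.965·0.0640 / (0.965·0.0640 + 0.23·0.9360) = 0.061760/0.27704 = 0.2229.
Update on result 2 ('positive'): P(H) ← 0.965·0.2229 / (0.965·0.2229 + 0.23·0.7771) = 0.21513/0.39385 = 0.5462.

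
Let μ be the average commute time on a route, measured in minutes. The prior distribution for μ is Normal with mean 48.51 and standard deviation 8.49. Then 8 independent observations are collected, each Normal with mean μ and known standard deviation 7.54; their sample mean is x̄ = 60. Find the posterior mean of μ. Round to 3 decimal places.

Posterior mean ≈ 58.969

Prior precision 1/τ₀² = 1/8.49² = 0.0138735; data precision n/σ² = 8/7.54² = 0.140717.
Posterior precision = 0.0138735 + 0.140717 = 0.154591.
Posterior mean = (0.0138735·48.51 + 0.140717·60) / 0.154591 = 58.969.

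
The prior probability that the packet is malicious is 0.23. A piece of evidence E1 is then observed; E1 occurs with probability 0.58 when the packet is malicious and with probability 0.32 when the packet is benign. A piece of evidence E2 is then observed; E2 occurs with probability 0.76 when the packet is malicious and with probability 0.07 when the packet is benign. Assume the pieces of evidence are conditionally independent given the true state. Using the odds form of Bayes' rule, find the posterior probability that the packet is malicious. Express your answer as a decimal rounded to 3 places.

Posterior probability ≈ 0.855

Prior odds = 0.23/(1−0.23) = 0.29870. In log-odds, ln(0.29870) = -1.2083.
Add log likelihood ratios: ln(1.8125) + ln(10.857) = 2.9795.
Posterior log-odds = 1.7712, so posterior odds = exp(1.7712) = 5.8780. Converting, P(H|E) = 5.8780/6.8780 = 0.855.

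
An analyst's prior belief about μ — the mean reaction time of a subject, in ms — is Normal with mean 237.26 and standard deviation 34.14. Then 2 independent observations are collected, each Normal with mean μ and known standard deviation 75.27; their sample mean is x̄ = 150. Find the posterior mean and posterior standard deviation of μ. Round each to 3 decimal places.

Prior precision 1/τ₀² = 1/34.14² = 0.00085797; data precision n/σ² = 2/75.27² = 0.00035301.
Posterior precision = 0.00085797 + 0.00035301 = 0.00121098, giving posterior SD = 1/√0.00121098 = 28.736.
Posterior mean = (0.00085797·237.26 + 0.00035301·150) / 0.00121098 = 211.823.

Posterior mean ≈ 211.823; posterior SD ≈ 28.736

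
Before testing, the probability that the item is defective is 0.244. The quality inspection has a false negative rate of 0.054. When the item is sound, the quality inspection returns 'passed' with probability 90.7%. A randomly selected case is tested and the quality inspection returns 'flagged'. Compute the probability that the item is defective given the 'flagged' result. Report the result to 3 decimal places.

P(H | E) ≈ 0.767

Let H be the event that the item is defective. P(H) = 0.244, so P(¬H) = 0.756. With E the 'flagged' result, P(E|H) = 0.946 and P(E|¬H) = 0.093.
P(E) = 0.946·0.244 + 0.093·0.756 = 0.23082 + 0.070308 = 0.30113.
By Bayes' theorem, P(H|E) = 0.23082 / 0.30113 = 0.767.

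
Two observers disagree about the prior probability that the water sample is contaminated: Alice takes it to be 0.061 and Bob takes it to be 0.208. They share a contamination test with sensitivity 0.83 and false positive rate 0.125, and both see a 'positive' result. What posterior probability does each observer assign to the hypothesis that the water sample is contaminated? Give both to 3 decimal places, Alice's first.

The likelihood ratio for a 'positive' result is 0.83/0.125 = 6.6400.
Alice: prior odds 0.061/0.939 = 0.064963; posterior odds 0.43135; posterior probability 0.301.
Bob: prior odds 0.208/0.792 = 0.26263; posterior odds 1.7438; posterior probability 0.636.

Alice: 0.301; Bob: 0.636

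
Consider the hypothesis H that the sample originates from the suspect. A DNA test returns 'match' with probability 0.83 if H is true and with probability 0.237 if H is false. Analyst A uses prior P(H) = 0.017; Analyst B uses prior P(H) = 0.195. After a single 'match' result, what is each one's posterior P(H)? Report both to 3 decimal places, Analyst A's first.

Analyst A: 0.057; Analyst B: 0.459

P('+'|H) = 0.83, P('+'|¬H) = 0.237.
Analyst A: numerator 0.83·0.017 = 0.014110; evidence = 0.014110+0.237·0.983 = 0.24708; posterior = 0.057.
Analyst B: numerator 0.83·0.195 = 0.16185; evidence = 0.16185+0.237·0.805 = 0.35263; posterior = 0.459.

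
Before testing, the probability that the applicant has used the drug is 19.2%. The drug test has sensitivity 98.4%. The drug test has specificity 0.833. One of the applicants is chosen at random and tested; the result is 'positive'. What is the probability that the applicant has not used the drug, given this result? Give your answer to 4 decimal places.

P(¬H | E) ≈ 0.4166

Let H be the event that the applicant has used the drug. P(H) = 0.192, so P(¬H) = 0.808. With E the 'positive' result, P(E|H) = 0.984 and P(E|¬H) = 0.167.
P(E) = 0.984·0.192 + 0.167·0.808 = 0.18893 + 0.13494 = 0.32386.
By Bayes' theorem, P(H|E) = 0.18893 / 0.32386 = 0.5834. Hence P(¬H|E) = 1 − 0.5834 = 0.4166.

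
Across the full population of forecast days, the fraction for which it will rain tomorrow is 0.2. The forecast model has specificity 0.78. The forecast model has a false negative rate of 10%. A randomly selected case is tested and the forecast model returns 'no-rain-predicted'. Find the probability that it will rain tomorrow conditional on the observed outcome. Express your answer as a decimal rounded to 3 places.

P(H | E) ≈ 0.031

Let H be the event that it will rain tomorrow. P(H) = 0.2, so P(¬H) = 0.8. With E the 'no-rain-predicted' result, P(E|H) = 0.1 and P(E|¬H) = 0.78.
P(E) = 0.1·0.2 + 0.78·0.8 = 0.020000 + 0.62400 = 0.64400.
By Bayes' theorem, P(H|E) = 0.020000 / 0.64400 = 0.031.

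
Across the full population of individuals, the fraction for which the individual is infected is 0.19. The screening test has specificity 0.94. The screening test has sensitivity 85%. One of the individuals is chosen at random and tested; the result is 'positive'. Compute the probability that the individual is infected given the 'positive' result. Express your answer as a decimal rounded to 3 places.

P(H | E) ≈ 0.769

Let H be the event that the individual is infected. P(H) = 0.19, so P(¬H) = 0.81. With E the 'positive' result, P(E|H) = 0.85 and P(E|¬H) = 0.06.
P(E) = 0.85·0.19 + 0.06·0.81 = 0.16150 + 0.048600 = 0.21010.
By Bayes' theorem, P(H|E) = 0.16150 / 0.21010 = 0.769.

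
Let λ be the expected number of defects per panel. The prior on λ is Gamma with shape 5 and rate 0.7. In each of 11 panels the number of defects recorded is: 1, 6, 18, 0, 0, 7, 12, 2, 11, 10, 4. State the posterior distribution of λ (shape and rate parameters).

The Poisson likelihood adds the total count to the shape and the number of exposure periods to the rate. Here ∑xᵢ = 71 and n = 11, so shape 5→76 and rate 0.7→11.7.

Posterior: Gamma(shape=76, rate=11.7)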